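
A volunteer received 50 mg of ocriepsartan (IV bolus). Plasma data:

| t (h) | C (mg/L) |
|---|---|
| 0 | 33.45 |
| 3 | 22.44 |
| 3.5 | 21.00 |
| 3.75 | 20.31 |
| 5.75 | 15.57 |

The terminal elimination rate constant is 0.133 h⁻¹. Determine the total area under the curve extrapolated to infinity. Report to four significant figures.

AUC = 252.8 mg/L·h

Trapezoidal AUC_0→5.75:
  [0→3]: (33.45+22.44)/2 × 3 = 83.835
  [3→3.5]: (22.44+21.00)/2 × 0.5 = 10.86
  [3.5→3.75]: (21.00+20.31)/2 × 0.25 = 5.16375
  [3.75→5.75]: (20.31+15.57)/2 × 2 = 35.88
  Sum = 135.73875 mg/L·h
Extrapolated tail: C_last / k_e = 15.57 / 0.133 = 117.068
AUC_0→∞ = 135.73875 + 117.068 = 252.80675 mg/L·h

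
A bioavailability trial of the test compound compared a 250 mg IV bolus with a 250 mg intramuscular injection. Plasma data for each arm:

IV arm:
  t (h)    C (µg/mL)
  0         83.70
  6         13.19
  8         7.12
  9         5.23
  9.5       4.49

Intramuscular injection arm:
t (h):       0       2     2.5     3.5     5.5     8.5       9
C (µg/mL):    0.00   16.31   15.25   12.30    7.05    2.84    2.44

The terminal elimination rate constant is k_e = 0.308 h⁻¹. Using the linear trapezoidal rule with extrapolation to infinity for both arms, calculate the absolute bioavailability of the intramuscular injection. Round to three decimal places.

F = 0.244

Trapezoidal AUC_0→9.5 (IV):
  [0→6]: (83.70+13.19)/2 × 6 = 290.67
  [6→8]: (13.19+7.12)/2 × 2 = 20.31
  [8→9]: (7.12+5.23)/2 × 1 = 6.175
  [9→9.5]: (5.23+4.49)/2 × 0.5 = 2.43
  Sum = 319.585 µg/mL·h
IV tail: 4.49/0.308 = 14.578; AUC_iv,0→∞ = 319.585 + 14.578 = 334.163 µg/mL·h
Trapezoidal AUC_0→9 (intramuscular injection):
  [0→2]: (0.00+16.31)/2 × 2 = 16.31
  [2→2.5]: (16.31+15.25)/2 × 0.5 = 7.89
  [2.5→3.5]: (15.25+12.30)/2 × 1 = 13.775
  [3.5→5.5]: (12.30+7.05)/2 × 2 = 19.35
  [5.5→8.5]: (7.05+2.84)/2 × 3 = 14.835
  [8.5→9]: (2.84+2.44)/2 × 0.5 = 1.32
  Sum = 73.48 µg/mL·h
intramuscular injection tail: 2.44/0.308 = 7.922; AUC_ev,0→∞ = 73.48 + 7.922 = 81.402 µg/mL·h
F = (AUC_ev/D_ev)/(AUC_iv/D_iv) = (81.402/250)/(334.163/250) = 0.325608/1.336652 = 0.2436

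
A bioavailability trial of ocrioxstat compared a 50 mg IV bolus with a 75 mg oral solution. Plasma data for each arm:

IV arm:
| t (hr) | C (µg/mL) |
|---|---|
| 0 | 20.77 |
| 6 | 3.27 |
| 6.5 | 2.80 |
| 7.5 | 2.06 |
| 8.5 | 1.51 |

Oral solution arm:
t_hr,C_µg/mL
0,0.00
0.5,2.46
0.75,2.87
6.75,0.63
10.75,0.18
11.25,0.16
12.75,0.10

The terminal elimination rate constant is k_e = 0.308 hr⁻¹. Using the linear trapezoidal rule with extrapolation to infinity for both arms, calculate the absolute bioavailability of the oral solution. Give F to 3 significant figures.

F = 0.113

Trapezoidal AUC_0→8.5 (IV):
  [0→6]: (20.77+3.27)/2 × 6 = 72.12
  [6→6.5]: (3.27+2.80)/2 × 0.5 = 1.5175
  [6.5→7.5]: (2.80+2.06)/2 × 1 = 2.43
  [7.5→8.5]: (2.06+1.51)/2 × 1 = 1.785
  Sum = 77.8525 µg/mL·hr
IV tail: 1.51/0.308 = 4.903; AUC_iv,0→∞ = 77.8525 + 4.903 = 82.7555 µg/mL·hr
Trapezoidal AUC_0→12.75 (oral solution):
  [0→0.5]: (0.00+2.46)/2 × 0.5 = 0.615
  [0.5→0.75]: (2.46+2.87)/2 × 0.25 = 0.66625
  [0.75→6.75]: (2.87+0.63)/2 × 6 = 10.5
  [6.75→10.75]: (0.63+0.18)/2 × 4 = 1.62
  [10.75→11.25]: (0.18+0.16)/2 × 0.5 = 0.085
  [11.25→12.75]: (0.16+0.10)/2 × 1.5 = 0.195
  Sum = 13.68125 µg/mL·hr
oral solution tail: 0.10/0.308 = 0.325; AUC_ev,0→∞ = 13.68125 + 0.325 = 14.00625 µg/mL·hr
F = (AUC_ev/D_ev)/(AUC_iv/D_iv) = (14.00625/75)/(82.7555/50) = 0.18675/1.65511 = 0.1128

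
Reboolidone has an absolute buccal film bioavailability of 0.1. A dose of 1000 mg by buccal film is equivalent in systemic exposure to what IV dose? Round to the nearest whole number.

D_iv = 100 mg

Systemic exposure from an extravascular dose = F × D_ev, so the equivalent IV dose is F × D_ev.
D_iv = F × D_ev = 0.1 × 1000 = 100 mg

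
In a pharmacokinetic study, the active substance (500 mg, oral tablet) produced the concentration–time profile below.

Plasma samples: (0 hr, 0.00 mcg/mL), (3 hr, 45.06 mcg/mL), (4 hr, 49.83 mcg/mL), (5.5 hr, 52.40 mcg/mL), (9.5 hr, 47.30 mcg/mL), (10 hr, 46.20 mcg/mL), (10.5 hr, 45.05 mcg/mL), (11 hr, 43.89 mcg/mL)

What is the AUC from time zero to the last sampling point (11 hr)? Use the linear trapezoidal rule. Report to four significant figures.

AUC = 459.5 mcg/mL·hr

Trapezoidal AUC_0→11:
  [0→3]: (0.00+45.06)/2 × 3 = 67.59
  [3→4]: (45.06+49.83)/2 × 1 = 47.445
  [4→5.5]: (49.83+52.40)/2 × 1.5 = 76.6725
  [5.5→9.5]: (52.40+47.30)/2 × 4 = 199.4
  [9.5→10]: (47.30+46.20)/2 × 0.5 = 23.375
  [10→10.5]: (46.20+45.05)/2 × 0.5 = 22.8125
  [10.5→11]: (45.05+43.89)/2 × 0.5 = 22.235
  Sum = 459.53 mcg/mL·hr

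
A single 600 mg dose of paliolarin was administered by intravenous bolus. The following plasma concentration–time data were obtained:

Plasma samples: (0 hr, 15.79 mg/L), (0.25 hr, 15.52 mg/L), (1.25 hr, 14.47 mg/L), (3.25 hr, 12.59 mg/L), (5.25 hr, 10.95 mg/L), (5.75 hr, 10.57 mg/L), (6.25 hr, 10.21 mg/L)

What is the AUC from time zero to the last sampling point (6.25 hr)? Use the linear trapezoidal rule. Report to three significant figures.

AUC = 80.1 mg/L·hr

Trapezoidal AUC_0→6.25:
  [0→0.25]: (15.79+15.52)/2 × 0.25 = 3.91375
  [0.25→1.25]: (15.52+14.47)/2 × 1 = 14.995
  [1.25→3.25]: (14.47+12.59)/2 × 2 = 27.06
  [3.25→5.25]: (12.59+10.95)/2 × 2 = 23.54
  [5.25→5.75]: (10.95+10.57)/2 × 0.5 = 5.38
  [5.75→6.25]: (10.57+10.21)/2 × 0.5 = 5.195
  Sum = 80.08375 mg/L·hr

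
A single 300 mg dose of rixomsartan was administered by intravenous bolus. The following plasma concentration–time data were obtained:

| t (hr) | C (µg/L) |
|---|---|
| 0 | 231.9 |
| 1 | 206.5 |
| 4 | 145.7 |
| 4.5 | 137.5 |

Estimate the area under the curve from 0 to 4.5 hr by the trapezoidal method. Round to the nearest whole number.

Trapezoidal AUC_0→4.5:
  [0→1]: (231.9+206.5)/2 × 1 = 219.2
  [1→4]: (206.5+145.7)/2 × 3 = 528.3
  [4→4.5]: (145.7+137.5)/2 × 0.5 = 70.8
  Sum = 818.3 µg/L·hr

AUC = 818 µg/L·hr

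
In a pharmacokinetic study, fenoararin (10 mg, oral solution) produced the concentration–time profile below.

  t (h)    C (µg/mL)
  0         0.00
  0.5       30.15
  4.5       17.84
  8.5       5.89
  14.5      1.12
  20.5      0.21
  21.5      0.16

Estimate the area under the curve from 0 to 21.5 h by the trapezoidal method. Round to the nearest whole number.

AUC = 176 µg/mL·h

Trapezoidal AUC_0→21.5:
  [0→0.5]: (0.00+30.15)/2 × 0.5 = 7.5375
  [0.5→4.5]: (30.15+17.84)/2 × 4 = 95.98
  [4.5→8.5]: (17.84+5.89)/2 × 4 = 47.46
  [8.5→14.5]: (5.89+1.12)/2 × 6 = 21.03
  [14.5→20.5]: (1.12+0.21)/2 × 6 = 3.99
  [20.5→21.5]: (0.21+0.16)/2 × 1 = 0.185
  Sum = 176.1825 µg/mL·h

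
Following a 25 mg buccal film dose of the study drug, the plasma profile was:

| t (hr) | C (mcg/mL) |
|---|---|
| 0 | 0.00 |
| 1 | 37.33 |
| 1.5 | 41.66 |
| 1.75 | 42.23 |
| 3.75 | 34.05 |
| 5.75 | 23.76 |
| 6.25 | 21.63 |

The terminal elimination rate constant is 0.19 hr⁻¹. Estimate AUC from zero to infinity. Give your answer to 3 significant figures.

AUC = 308 mcg/mL·hr

Trapezoidal AUC_0→6.25:
  [0→1]: (0.00+37.33)/2 × 1 = 18.665
  [1→1.5]: (37.33+41.66)/2 × 0.5 = 19.7475
  [1.5→1.75]: (41.66+42.23)/2 × 0.25 = 10.48625
  [1.75→3.75]: (42.23+34.05)/2 × 2 = 76.28
  [3.75→5.75]: (34.05+23.76)/2 × 2 = 57.81
  [5.75→6.25]: (23.76+21.63)/2 × 0.5 = 11.3475
  Sum = 194.33625 mcg/mL·hr
Extrapolated tail: C_last / k_e = 21.63 / 0.19 = 113.842
AUC_0→∞ = 194.33625 + 113.842 = 308.17825 mcg/mL·hr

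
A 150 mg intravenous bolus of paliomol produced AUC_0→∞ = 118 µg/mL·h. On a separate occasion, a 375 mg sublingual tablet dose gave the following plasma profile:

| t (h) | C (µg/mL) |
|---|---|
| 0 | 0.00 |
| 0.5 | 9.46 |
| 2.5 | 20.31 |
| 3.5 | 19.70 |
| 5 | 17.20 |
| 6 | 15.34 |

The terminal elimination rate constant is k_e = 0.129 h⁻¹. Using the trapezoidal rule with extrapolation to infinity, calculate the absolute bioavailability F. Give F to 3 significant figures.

Trapezoidal AUC_0→6 (sublingual tablet):
  [0→0.5]: (0.00+9.46)/2 × 0.5 = 2.365
  [0.5→2.5]: (9.46+20.31)/2 × 2 = 29.77
  [2.5→3.5]: (20.31+19.70)/2 × 1 = 20.005
  [3.5→5]: (19.70+17.20)/2 × 1.5 = 27.675
  [5→6]: (17.20+15.34)/2 × 1 = 16.27
  Sum = 96.085 µg/mL·h
Tail: C_last/k_e = 15.34/0.129 = 118.915
AUC_0→∞ (sublingual tablet) = 96.085 + 118.915 = 215.0 µg/mL·h
F = (AUC_ev/D_ev)/(AUC_iv/D_iv) = (215.0/375)/(118/150) = 0.573333/0.786667 = 0.7288

F = 0.729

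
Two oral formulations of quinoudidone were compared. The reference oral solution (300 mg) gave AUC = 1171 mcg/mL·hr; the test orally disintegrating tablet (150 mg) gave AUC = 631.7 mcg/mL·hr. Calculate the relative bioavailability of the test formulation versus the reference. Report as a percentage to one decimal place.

F_rel = 107.9%

F_rel = (AUC_test/D_test) / (AUC_ref/D_ref)
      = (631.7/150) / (1171/300)
      = 4.21133 / 3.90333 = 1.0789 = 107.89%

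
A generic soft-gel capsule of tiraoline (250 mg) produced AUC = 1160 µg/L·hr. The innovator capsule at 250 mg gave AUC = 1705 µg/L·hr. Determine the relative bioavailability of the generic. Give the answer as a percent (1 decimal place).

F_rel = (AUC_test/D_test) / (AUC_ref/D_ref)
      = (1160/250) / (1705/250)
      = 4.64 / 6.82 = 0.6804 = 68.04%

F_rel = 68.0%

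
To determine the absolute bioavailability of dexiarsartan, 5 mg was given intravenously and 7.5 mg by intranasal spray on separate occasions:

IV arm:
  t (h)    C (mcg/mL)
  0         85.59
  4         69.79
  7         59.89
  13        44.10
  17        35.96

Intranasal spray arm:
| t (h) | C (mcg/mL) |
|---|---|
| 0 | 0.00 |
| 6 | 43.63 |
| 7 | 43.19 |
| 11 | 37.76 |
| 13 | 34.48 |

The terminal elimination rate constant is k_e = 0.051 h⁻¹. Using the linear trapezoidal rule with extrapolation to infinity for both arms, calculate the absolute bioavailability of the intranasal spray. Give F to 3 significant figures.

F = 0.430

Trapezoidal AUC_0→17 (IV):
  [0→4]: (85.59+69.79)/2 × 4 = 310.76
  [4→7]: (69.79+59.89)/2 × 3 = 194.52
  [7→13]: (59.89+44.10)/2 × 6 = 311.97
  [13→17]: (44.10+35.96)/2 × 4 = 160.12
  Sum = 977.37 mcg/mL·h
IV tail: 35.96/0.051 = 705.098; AUC_iv,0→∞ = 977.37 + 705.098 = 1682.468 mcg/mL·h
Trapezoidal AUC_0→13 (intranasal spray):
  [0→6]: (0.00+43.63)/2 × 6 = 130.89
  [6→7]: (43.63+43.19)/2 × 1 = 43.41
  [7→11]: (43.19+37.76)/2 × 4 = 161.9
  [11→13]: (37.76+34.48)/2 × 2 = 72.24
  Sum = 408.44 mcg/mL·h
intranasal spray tail: 34.48/0.051 = 676.078; AUC_ev,0→∞ = 408.44 + 676.078 = 1084.518 mcg/mL·h
F = (AUC_ev/D_ev)/(AUC_iv/D_iv) = (1084.518/7.5)/(1682.468/5) = 144.6024/336.4936 = 0.4297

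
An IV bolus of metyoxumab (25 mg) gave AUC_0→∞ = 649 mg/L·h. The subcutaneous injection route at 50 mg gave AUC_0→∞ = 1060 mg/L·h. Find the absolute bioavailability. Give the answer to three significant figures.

F = (AUC_ev / D_ev) / (AUC_iv / D_iv)
  = (1060/50) / (649/25)
  = 21.2 / 25.96 = 0.8166

F = 0.817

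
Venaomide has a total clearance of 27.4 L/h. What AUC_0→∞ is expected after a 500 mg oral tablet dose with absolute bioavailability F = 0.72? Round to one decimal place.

AUC = 13.1 mg/L·h

AUC_0→∞ = F × Dose / CL
        = 0.72 × 500 / 27.4 = 13.1387 mg/L·h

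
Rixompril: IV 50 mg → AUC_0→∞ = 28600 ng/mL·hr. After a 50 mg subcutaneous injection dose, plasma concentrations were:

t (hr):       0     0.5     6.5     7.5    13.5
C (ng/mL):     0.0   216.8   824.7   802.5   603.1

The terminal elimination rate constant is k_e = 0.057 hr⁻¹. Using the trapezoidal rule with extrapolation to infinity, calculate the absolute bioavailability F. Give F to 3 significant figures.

Trapezoidal AUC_0→13.5 (subcutaneous injection):
  [0→0.5]: (0.0+216.8)/2 × 0.5 = 54.2
  [0.5→6.5]: (216.8+824.7)/2 × 6 = 3124.5
  [6.5→7.5]: (824.7+802.5)/2 × 1 = 813.6
  [7.5→13.5]: (802.5+603.1)/2 × 6 = 4216.8
  Sum = 8209.1 ng/mL·hr
Tail: C_last/k_e = 603.1/0.057 = 10580.702
AUC_0→∞ (subcutaneous injection) = 8209.1 + 10580.702 = 18789.802 ng/mL·hr
F = (AUC_ev/D_ev)/(AUC_iv/D_iv) = (18789.802/50)/(28600/50) = 375.79604/572 = 0.6570

F = 0.657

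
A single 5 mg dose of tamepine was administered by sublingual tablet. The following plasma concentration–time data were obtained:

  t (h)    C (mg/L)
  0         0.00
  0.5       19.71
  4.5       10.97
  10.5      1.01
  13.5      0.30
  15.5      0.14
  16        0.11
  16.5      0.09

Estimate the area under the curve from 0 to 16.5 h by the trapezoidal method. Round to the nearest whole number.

AUC = 105 mg/L·h

Trapezoidal AUC_0→16.5:
  [0→0.5]: (0.00+19.71)/2 × 0.5 = 4.9275
  [0.5→4.5]: (19.71+10.97)/2 × 4 = 61.36
  [4.5→10.5]: (10.97+1.01)/2 × 6 = 35.94
  [10.5→13.5]: (1.01+0.30)/2 × 3 = 1.965
  [13.5→15.5]: (0.30+0.14)/2 × 2 = 0.44
  [15.5→16]: (0.14+0.11)/2 × 0.5 = 0.0625
  [16→16.5]: (0.11+0.09)/2 × 0.5 = 0.05
  Sum = 104.745 mg/L·h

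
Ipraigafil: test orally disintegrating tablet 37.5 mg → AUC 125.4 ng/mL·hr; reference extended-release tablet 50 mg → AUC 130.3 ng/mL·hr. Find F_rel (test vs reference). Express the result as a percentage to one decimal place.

F_rel = (AUC_test/D_test) / (AUC_ref/D_ref)
      = (125.4/37.5) / (130.3/50)
      = 3.344 / 2.606 = 1.2832 = 128.32%

F_rel = 128.3%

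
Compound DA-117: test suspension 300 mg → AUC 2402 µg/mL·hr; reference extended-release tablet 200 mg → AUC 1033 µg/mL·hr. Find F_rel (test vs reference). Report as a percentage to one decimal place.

F_rel = (AUC_test/D_test) / (AUC_ref/D_ref)
      = (2402/300) / (1033/200)
      = 8.00667 / 5.165 = 1.5502 = 155.02%

F_rel = 155.0%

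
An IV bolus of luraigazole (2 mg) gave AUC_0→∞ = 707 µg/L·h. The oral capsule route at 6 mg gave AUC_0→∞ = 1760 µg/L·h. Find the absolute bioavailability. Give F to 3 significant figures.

F = 0.830

F = (AUC_ev / D_ev) / (AUC_iv / D_iv)
  = (1760/6) / (707/2)
  = 293.333 / 353.5 = 0.8298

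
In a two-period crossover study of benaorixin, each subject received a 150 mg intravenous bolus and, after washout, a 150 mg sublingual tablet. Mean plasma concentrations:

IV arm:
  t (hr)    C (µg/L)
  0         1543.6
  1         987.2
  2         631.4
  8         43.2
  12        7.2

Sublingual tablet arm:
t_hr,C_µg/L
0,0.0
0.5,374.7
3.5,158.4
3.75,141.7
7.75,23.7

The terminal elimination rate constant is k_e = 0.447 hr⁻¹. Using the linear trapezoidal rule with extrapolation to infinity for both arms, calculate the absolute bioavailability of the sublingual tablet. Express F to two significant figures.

F = 0.31

Trapezoidal AUC_0→12 (IV):
  [0→1]: (1543.6+987.2)/2 × 1 = 1265.4
  [1→2]: (987.2+631.4)/2 × 1 = 809.3
  [2→8]: (631.4+43.2)/2 × 6 = 2023.8
  [8→12]: (43.2+7.2)/2 × 4 = 100.8
  Sum = 4199.3 µg/L·hr
IV tail: 7.2/0.447 = 16.107; AUC_iv,0→∞ = 4199.3 + 16.107 = 4215.407 µg/L·hr
Trapezoidal AUC_0→7.75 (sublingual tablet):
  [0→0.5]: (0.0+374.7)/2 × 0.5 = 93.675
  [0.5→3.5]: (374.7+158.4)/2 × 3 = 799.65
  [3.5→3.75]: (158.4+141.7)/2 × 0.25 = 37.5125
  [3.75→7.75]: (141.7+23.7)/2 × 4 = 330.8
  Sum = 1261.6375 µg/L·hr
sublingual tablet tail: 23.7/0.447 = 53.020; AUC_ev,0→∞ = 1261.6375 + 53.020 = 1314.6575 µg/L·hr
F = (AUC_ev/D_ev)/(AUC_iv/D_iv) = (1314.6575/150)/(4215.407/150) = 8.76438/28.1027 = 0.3119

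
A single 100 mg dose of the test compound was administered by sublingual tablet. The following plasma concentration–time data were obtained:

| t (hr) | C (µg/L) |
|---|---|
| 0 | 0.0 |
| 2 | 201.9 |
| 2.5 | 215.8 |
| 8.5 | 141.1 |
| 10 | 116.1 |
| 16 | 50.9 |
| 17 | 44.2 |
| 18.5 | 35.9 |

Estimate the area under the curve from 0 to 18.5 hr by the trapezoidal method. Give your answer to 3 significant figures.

Trapezoidal AUC_0→18.5:
  [0→2]: (0.0+201.9)/2 × 2 = 201.9
  [2→2.5]: (201.9+215.8)/2 × 0.5 = 104.425
  [2.5→8.5]: (215.8+141.1)/2 × 6 = 1070.7
  [8.5→10]: (141.1+116.1)/2 × 1.5 = 192.9
  [10→16]: (116.1+50.9)/2 × 6 = 501.0
  [16→17]: (50.9+44.2)/2 × 1 = 47.55
  [17→18.5]: (44.2+35.9)/2 × 1.5 = 60.075
  Sum = 2178.55 µg/L·hr

AUC = 2180 µg/L·hr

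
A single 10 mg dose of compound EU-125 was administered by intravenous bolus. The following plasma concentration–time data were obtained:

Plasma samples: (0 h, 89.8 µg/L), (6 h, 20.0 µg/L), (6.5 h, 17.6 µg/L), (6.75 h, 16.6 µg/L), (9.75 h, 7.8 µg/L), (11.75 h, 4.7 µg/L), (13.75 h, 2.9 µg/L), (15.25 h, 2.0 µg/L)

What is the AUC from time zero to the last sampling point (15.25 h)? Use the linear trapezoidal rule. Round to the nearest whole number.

Trapezoidal AUC_0→15.25:
  [0→6]: (89.8+20.0)/2 × 6 = 329.4
  [6→6.5]: (20.0+17.6)/2 × 0.5 = 9.4
  [6.5→6.75]: (17.6+16.6)/2 × 0.25 = 4.275
  [6.75→9.75]: (16.6+7.8)/2 × 3 = 36.6
  [9.75→11.75]: (7.8+4.7)/2 × 2 = 12.5
  [11.75→13.75]: (4.7+2.9)/2 × 2 = 7.6
  [13.75→15.25]: (2.9+2.0)/2 × 1.5 = 3.675
  Sum = 403.45 µg/L·h

AUC = 403 µg/L·h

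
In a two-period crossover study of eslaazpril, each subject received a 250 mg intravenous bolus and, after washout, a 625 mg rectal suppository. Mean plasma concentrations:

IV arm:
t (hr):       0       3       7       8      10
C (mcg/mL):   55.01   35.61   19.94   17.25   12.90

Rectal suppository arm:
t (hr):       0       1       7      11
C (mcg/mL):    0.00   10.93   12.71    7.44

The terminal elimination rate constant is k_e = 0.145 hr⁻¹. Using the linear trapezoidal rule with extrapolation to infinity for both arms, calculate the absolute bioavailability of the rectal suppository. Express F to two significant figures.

F = 0.17

Trapezoidal AUC_0→10 (IV):
  [0→3]: (55.01+35.61)/2 × 3 = 135.93
  [3→7]: (35.61+19.94)/2 × 4 = 111.1
  [7→8]: (19.94+17.25)/2 × 1 = 18.595
  [8→10]: (17.25+12.90)/2 × 2 = 30.15
  Sum = 295.775 mcg/mL·hr
IV tail: 12.90/0.145 = 88.966; AUC_iv,0→∞ = 295.775 + 88.966 = 384.741 mcg/mL·hr
Trapezoidal AUC_0→11 (rectal suppository):
  [0→1]: (0.00+10.93)/2 × 1 = 5.465
  [1→7]: (10.93+12.71)/2 × 6 = 70.92
  [7→11]: (12.71+7.44)/2 × 4 = 40.3
  Sum = 116.685 mcg/mL·hr
rectal suppository tail: 7.44/0.145 = 51.310; AUC_ev,0→∞ = 116.685 + 51.310 = 167.995 mcg/mL·hr
F = (AUC_ev/D_ev)/(AUC_iv/D_iv) = (167.995/625)/(384.741/250) = 0.268792/1.538964 = 0.1747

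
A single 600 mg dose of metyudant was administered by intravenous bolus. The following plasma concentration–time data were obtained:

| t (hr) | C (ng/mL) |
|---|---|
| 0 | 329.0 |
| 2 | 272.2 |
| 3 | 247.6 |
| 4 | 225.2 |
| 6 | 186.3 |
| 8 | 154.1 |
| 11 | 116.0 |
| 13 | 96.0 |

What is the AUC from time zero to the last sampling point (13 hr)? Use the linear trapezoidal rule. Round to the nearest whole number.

AUC = 2467 ng/mL·hr

Trapezoidal AUC_0→13:
  [0→2]: (329.0+272.2)/2 × 2 = 601.2
  [2→3]: (272.2+247.6)/2 × 1 = 259.9
  [3→4]: (247.6+225.2)/2 × 1 = 236.4
  [4→6]: (225.2+186.3)/2 × 2 = 411.5
  [6→8]: (186.3+154.1)/2 × 2 = 340.4
  [8→11]: (154.1+116.0)/2 × 3 = 405.15
  [11→13]: (116.0+96.0)/2 × 2 = 212.0
  Sum = 2466.55 ng/mL·hr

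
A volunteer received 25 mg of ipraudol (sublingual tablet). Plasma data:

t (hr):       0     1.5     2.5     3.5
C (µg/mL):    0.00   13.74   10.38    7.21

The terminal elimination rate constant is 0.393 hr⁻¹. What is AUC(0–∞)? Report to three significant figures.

Trapezoidal AUC_0→3.5:
  [0→1.5]: (0.00+13.74)/2 × 1.5 = 10.305
  [1.5→2.5]: (13.74+10.38)/2 × 1 = 12.06
  [2.5→3.5]: (10.38+7.21)/2 × 1 = 8.795
  Sum = 31.16 µg/mL·hr
Extrapolated tail: C_last / k_e = 7.21 / 0.393 = 18.346
AUC_0→∞ = 31.16 + 18.346 = 49.506 µg/mL·hr

AUC = 49.5 µg/mL·hr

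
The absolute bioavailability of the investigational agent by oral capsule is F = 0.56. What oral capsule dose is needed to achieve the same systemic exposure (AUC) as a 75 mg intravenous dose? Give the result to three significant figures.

D_oral = 134 mg

For equal systemic exposure: F × D_ev = D_iv
D_ev = D_iv / F = 75 / 0.56 = 133.929 mg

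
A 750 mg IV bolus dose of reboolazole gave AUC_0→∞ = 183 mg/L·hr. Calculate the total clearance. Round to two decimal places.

CL = 4.10 L/hr

CL = Dose_iv / AUC_0→∞
   = 750 / 183 = 4.09836 L/hr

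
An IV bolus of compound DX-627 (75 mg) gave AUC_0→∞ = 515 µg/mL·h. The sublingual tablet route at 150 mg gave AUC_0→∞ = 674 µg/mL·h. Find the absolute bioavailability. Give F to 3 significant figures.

F = (AUC_ev / D_ev) / (AUC_iv / D_iv)
  = (674/150) / (515/75)
  = 4.49333 / 6.86667 = 0.6544

F = 0.654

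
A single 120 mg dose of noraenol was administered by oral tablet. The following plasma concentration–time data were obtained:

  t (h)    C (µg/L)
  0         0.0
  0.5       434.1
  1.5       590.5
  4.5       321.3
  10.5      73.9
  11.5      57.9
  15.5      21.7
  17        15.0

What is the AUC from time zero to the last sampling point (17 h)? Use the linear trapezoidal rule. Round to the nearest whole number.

Trapezoidal AUC_0→17:
  [0→0.5]: (0.0+434.1)/2 × 0.5 = 108.525
  [0.5→1.5]: (434.1+590.5)/2 × 1 = 512.3
  [1.5→4.5]: (590.5+321.3)/2 × 3 = 1367.7
  [4.5→10.5]: (321.3+73.9)/2 × 6 = 1185.6
  [10.5→11.5]: (73.9+57.9)/2 × 1 = 65.9
  [11.5→15.5]: (57.9+21.7)/2 × 4 = 159.2
  [15.5→17]: (21.7+15.0)/2 × 1.5 = 27.525
  Sum = 3426.75 µg/L·h

AUC = 3427 µg/L·h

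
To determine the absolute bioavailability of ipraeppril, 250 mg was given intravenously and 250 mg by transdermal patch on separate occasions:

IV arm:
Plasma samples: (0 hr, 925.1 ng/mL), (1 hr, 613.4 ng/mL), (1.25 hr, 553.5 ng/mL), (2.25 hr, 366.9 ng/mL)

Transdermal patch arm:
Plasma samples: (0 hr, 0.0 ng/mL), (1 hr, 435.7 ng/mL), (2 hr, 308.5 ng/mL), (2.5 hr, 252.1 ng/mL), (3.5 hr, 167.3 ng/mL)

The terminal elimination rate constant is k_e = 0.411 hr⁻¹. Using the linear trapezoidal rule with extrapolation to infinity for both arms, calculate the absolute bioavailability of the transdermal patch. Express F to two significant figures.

Trapezoidal AUC_0→2.25 (IV):
  [0→1]: (925.1+613.4)/2 × 1 = 769.25
  [1→1.25]: (613.4+553.5)/2 × 0.25 = 145.8625
  [1.25→2.25]: (553.5+366.9)/2 × 1 = 460.2
  Sum = 1375.3125 ng/mL·hr
IV tail: 366.9/0.411 = 892.701; AUC_iv,0→∞ = 1375.3125 + 892.701 = 2268.0135 ng/mL·hr
Trapezoidal AUC_0→3.5 (transdermal patch):
  [0→1]: (0.0+435.7)/2 × 1 = 217.85
  [1→2]: (435.7+308.5)/2 × 1 = 372.1
  [2→2.5]: (308.5+252.1)/2 × 0.5 = 140.15
  [2.5→3.5]: (252.1+167.3)/2 × 1 = 209.7
  Sum = 939.8 ng/mL·hr
transdermal patch tail: 167.3/0.411 = 407.056; AUC_ev,0→∞ = 939.8 + 407.056 = 1346.856 ng/mL·hr
F = (AUC_ev/D_ev)/(AUC_iv/D_iv) = (1346.856/250)/(2268.0135/250) = 5.387424/9.072054 = 0.5938

F = 0.59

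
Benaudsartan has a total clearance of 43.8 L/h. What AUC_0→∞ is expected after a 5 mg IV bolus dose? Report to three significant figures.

AUC = 0.114 mg/L·h

AUC_0→∞ = Dose_iv / CL
        = 5 / 43.8 = 0.114155 mg/L·h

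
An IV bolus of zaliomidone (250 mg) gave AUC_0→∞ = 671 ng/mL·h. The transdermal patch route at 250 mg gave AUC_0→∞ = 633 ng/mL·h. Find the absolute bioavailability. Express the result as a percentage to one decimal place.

F = (AUC_ev / D_ev) / (AUC_iv / D_iv)
  = (633/250) / (671/250)
  = 2.532 / 2.684 = 0.9434
  = 94.34%

F = 94.3%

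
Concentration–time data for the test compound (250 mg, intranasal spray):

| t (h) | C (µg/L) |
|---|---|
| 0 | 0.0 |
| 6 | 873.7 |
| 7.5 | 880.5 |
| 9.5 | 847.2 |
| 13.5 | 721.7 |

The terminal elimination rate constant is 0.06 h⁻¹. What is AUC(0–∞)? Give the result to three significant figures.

Trapezoidal AUC_0→13.5:
  [0→6]: (0.0+873.7)/2 × 6 = 2621.1
  [6→7.5]: (873.7+880.5)/2 × 1.5 = 1315.65
  [7.5→9.5]: (880.5+847.2)/2 × 2 = 1727.7
  [9.5→13.5]: (847.2+721.7)/2 × 4 = 3137.8
  Sum = 8802.25 µg/L·h
Extrapolated tail: C_last / k_e = 721.7 / 0.06 = 12028.333
AUC_0→∞ = 8802.25 + 12028.333 = 20830.583 µg/L·h

AUC = 20800 µg/L·h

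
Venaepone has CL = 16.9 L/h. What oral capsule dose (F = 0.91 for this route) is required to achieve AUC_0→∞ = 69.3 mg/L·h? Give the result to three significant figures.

Dose = 1290 mg

Dose = CL × AUC_0→∞ / F
     = 16.9 × 69.3 / 0.91 = 1287 mg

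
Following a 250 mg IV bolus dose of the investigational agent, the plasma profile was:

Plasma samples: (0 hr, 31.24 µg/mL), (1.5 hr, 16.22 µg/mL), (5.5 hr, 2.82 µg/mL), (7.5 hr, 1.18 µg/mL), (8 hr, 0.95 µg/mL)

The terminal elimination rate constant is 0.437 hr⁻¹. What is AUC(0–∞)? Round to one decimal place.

AUC = 80.4 µg/mL·hr

Trapezoidal AUC_0→8:
  [0→1.5]: (31.24+16.22)/2 × 1.5 = 35.595
  [1.5→5.5]: (16.22+2.82)/2 × 4 = 38.08
  [5.5→7.5]: (2.82+1.18)/2 × 2 = 4.0
  [7.5→8]: (1.18+0.95)/2 × 0.5 = 0.5325
  Sum = 78.2075 µg/mL·hr
Extrapolated tail: C_last / k_e = 0.95 / 0.437 = 2.174
AUC_0→∞ = 78.2075 + 2.174 = 80.3815 µg/mL·hr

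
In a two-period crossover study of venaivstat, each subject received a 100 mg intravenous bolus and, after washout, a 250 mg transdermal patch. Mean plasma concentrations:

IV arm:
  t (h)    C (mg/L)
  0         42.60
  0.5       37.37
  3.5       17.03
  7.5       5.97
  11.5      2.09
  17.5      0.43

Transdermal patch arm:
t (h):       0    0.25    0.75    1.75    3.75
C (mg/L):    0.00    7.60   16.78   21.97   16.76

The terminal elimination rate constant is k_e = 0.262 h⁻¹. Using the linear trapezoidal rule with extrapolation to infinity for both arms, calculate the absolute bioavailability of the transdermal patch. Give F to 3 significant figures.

Trapezoidal AUC_0→17.5 (IV):
  [0→0.5]: (42.60+37.37)/2 × 0.5 = 19.9925
  [0.5→3.5]: (37.37+17.03)/2 × 3 = 81.6
  [3.5→7.5]: (17.03+5.97)/2 × 4 = 46.0
  [7.5→11.5]: (5.97+2.09)/2 × 4 = 16.12
  [11.5→17.5]: (2.09+0.43)/2 × 6 = 7.56
  Sum = 171.2725 mg/L·h
IV tail: 0.43/0.262 = 1.641; AUC_iv,0→∞ = 171.2725 + 1.641 = 172.9135 mg/L·h
Trapezoidal AUC_0→3.75 (transdermal patch):
  [0→0.25]: (0.00+7.60)/2 × 0.25 = 0.95
  [0.25→0.75]: (7.60+16.78)/2 × 0.5 = 6.095
  [0.75→1.75]: (16.78+21.97)/2 × 1 = 19.375
  [1.75→3.75]: (21.97+16.76)/2 × 2 = 38.73
  Sum = 65.15 mg/L·h
transdermal patch tail: 16.76/0.262 = 63.969; AUC_ev,0→∞ = 65.15 + 63.969 = 129.119 mg/L·h
F = (AUC_ev/D_ev)/(AUC_iv/D_iv) = (129.119/250)/(172.9135/100) = 0.516476/1.729135 = 0.2987

F = 0.299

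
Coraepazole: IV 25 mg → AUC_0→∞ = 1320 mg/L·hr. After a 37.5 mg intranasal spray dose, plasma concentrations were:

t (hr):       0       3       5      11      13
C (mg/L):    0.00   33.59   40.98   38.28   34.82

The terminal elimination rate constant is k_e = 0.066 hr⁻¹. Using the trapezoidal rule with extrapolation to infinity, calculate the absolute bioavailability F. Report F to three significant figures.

F = 0.487

Trapezoidal AUC_0→13 (intranasal spray):
  [0→3]: (0.00+33.59)/2 × 3 = 50.385
  [3→5]: (33.59+40.98)/2 × 2 = 74.57
  [5→11]: (40.98+38.28)/2 × 6 = 237.78
  [11→13]: (38.28+34.82)/2 × 2 = 73.1
  Sum = 435.835 mg/L·hr
Tail: C_last/k_e = 34.82/0.066 = 527.576
AUC_0→∞ (intranasal spray) = 435.835 + 527.576 = 963.411 mg/L·hr
F = (AUC_ev/D_ev)/(AUC_iv/D_iv) = (963.411/37.5)/(1320/25) = 25.69096/52.8 = 0.4866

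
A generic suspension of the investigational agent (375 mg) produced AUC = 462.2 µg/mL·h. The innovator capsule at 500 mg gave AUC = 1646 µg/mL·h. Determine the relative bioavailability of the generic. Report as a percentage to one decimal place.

F_rel = (AUC_test/D_test) / (AUC_ref/D_ref)
      = (462.2/375) / (1646/500)
      = 1.23253 / 3.292 = 0.3744 = 37.44%

F_rel = 37.4%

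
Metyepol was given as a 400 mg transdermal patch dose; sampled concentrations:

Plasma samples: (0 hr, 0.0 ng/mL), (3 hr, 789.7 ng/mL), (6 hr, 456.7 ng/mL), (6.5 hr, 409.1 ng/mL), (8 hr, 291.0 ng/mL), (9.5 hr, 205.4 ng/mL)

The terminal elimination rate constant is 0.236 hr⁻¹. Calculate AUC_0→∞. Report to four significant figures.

Trapezoidal AUC_0→9.5:
  [0→3]: (0.0+789.7)/2 × 3 = 1184.55
  [3→6]: (789.7+456.7)/2 × 3 = 1869.6
  [6→6.5]: (456.7+409.1)/2 × 0.5 = 216.45
  [6.5→8]: (409.1+291.0)/2 × 1.5 = 525.075
  [8→9.5]: (291.0+205.4)/2 × 1.5 = 372.3
  Sum = 4167.975 ng/mL·hr
Extrapolated tail: C_last / k_e = 205.4 / 0.236 = 870.339
AUC_0→∞ = 4167.975 + 870.339 = 5038.314 ng/mL·hr

AUC = 5038 ng/mL·hr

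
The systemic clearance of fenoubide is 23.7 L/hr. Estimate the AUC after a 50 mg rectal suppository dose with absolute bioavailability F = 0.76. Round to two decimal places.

AUC_0→∞ = F × Dose / CL
        = 0.76 × 50 / 23.7 = 1.60338 mg/L·hr

AUC = 1.60 mg/L·hr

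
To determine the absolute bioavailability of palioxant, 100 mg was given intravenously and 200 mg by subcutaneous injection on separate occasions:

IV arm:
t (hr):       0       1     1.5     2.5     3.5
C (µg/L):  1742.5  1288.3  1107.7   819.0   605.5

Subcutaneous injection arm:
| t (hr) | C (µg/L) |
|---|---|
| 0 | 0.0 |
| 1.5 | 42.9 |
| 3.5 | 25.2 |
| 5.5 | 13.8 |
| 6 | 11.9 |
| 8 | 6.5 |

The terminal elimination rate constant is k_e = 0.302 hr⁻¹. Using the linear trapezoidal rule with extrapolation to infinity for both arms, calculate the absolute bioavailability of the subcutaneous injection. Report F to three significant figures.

F = 0.0160

Trapezoidal AUC_0→3.5 (IV):
  [0→1]: (1742.5+1288.3)/2 × 1 = 1515.4
  [1→1.5]: (1288.3+1107.7)/2 × 0.5 = 599.0
  [1.5→2.5]: (1107.7+819.0)/2 × 1 = 963.35
  [2.5→3.5]: (819.0+605.5)/2 × 1 = 712.25
  Sum = 3790.0 µg/L·hr
IV tail: 605.5/0.302 = 2004.967; AUC_iv,0→∞ = 3790.0 + 2004.967 = 5794.967 µg/L·hr
Trapezoidal AUC_0→8 (subcutaneous injection):
  [0→1.5]: (0.0+42.9)/2 × 1.5 = 32.175
  [1.5→3.5]: (42.9+25.2)/2 × 2 = 68.1
  [3.5→5.5]: (25.2+13.8)/2 × 2 = 39.0
  [5.5→6]: (13.8+11.9)/2 × 0.5 = 6.425
  [6→8]: (11.9+6.5)/2 × 2 = 18.4
  Sum = 164.1 µg/L·hr
subcutaneous injection tail: 6.5/0.302 = 21.523; AUC_ev,0→∞ = 164.1 + 21.523 = 185.623 µg/L·hr
F = (AUC_ev/D_ev)/(AUC_iv/D_iv) = (185.623/200)/(5794.967/100) = 0.928115/57.94967 = 0.0160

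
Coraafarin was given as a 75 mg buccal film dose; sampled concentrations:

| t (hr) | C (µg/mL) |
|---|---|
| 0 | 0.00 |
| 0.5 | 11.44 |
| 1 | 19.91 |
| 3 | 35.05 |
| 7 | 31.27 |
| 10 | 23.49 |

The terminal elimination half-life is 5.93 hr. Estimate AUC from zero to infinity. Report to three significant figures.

AUC = 481 µg/mL·hr

Trapezoidal AUC_0→10:
  [0→0.5]: (0.00+11.44)/2 × 0.5 = 2.86
  [0.5→1]: (11.44+19.91)/2 × 0.5 = 7.8375
  [1→3]: (19.91+35.05)/2 × 2 = 54.96
  [3→7]: (35.05+31.27)/2 × 4 = 132.64
  [7→10]: (31.27+23.49)/2 × 3 = 82.14
  Sum = 280.4375 µg/mL·hr
k_e = ln2 / t½ = 0.693147 / 5.93 = 0.1169 hr^-1
Extrapolated tail: C_last / k_e = 23.49 / 0.1169 = 200.941
AUC_0→∞ = 280.4375 + 200.941 = 481.3785 µg/mL·hr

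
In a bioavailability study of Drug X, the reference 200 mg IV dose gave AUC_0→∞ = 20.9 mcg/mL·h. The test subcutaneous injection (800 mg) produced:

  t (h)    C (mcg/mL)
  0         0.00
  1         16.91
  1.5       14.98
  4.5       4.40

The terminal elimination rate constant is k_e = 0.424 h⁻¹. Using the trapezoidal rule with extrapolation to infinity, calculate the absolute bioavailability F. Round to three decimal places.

Trapezoidal AUC_0→4.5 (subcutaneous injection):
  [0→1]: (0.00+16.91)/2 × 1 = 8.455
  [1→1.5]: (16.91+14.98)/2 × 0.5 = 7.9725
  [1.5→4.5]: (14.98+4.40)/2 × 3 = 29.07
  Sum = 45.4975 mcg/mL·h
Tail: C_last/k_e = 4.40/0.424 = 10.377
AUC_0→∞ (subcutaneous injection) = 45.4975 + 10.377 = 55.8745 mcg/mL·h
F = (AUC_ev/D_ev)/(AUC_iv/D_iv) = (55.8745/800)/(20.9/200) = 0.069843125/0.1045 = 0.6684

F = 0.668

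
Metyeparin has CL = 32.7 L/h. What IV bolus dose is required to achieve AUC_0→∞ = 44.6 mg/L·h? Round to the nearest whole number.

Dose_iv = CL × AUC_0→∞
     = 32.7 × 44.6 = 1458.42 mg

Dose = 1458 mg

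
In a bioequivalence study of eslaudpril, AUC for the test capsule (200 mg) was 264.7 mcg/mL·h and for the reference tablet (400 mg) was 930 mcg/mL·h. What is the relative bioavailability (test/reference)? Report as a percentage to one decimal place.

F_rel = (AUC_test/D_test) / (AUC_ref/D_ref)
      = (264.7/200) / (930/400)
      = 1.3235 / 2.325 = 0.5692 = 56.92%

F_rel = 56.9%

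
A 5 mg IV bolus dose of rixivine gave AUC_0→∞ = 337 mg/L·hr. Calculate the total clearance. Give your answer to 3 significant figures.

CL = Dose_iv / AUC_0→∞
   = 5 / 337 = 0.0148368 L/hr

CL = 0.0148 L/hr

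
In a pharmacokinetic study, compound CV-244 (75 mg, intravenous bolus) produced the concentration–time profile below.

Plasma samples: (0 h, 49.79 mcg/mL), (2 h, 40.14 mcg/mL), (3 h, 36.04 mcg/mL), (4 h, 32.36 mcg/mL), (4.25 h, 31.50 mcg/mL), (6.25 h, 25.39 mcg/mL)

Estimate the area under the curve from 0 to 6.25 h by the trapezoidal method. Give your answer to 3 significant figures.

AUC = 227 mcg/mL·h

Trapezoidal AUC_0→6.25:
  [0→2]: (49.79+40.14)/2 × 2 = 89.93
  [2→3]: (40.14+36.04)/2 × 1 = 38.09
  [3→4]: (36.04+32.36)/2 × 1 = 34.2
  [4→4.25]: (32.36+31.50)/2 × 0.25 = 7.9825
  [4.25→6.25]: (31.50+25.39)/2 × 2 = 56.89
  Sum = 227.0925 mcg/mL·h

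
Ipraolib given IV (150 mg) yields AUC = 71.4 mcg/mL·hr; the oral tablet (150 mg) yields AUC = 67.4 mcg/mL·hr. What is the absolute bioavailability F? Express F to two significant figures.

F = 0.94

F = (AUC_ev / D_ev) / (AUC_iv / D_iv)
  = (67.4/150) / (71.4/150)
  = 0.449333 / 0.476 = 0.9440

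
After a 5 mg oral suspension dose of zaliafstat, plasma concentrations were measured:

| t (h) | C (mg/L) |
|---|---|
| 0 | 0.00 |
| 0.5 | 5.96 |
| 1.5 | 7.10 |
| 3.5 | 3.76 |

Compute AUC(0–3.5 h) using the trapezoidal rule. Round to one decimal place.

AUC = 18.9 mg/L·h

Trapezoidal AUC_0→3.5:
  [0→0.5]: (0.00+5.96)/2 × 0.5 = 1.49
  [0.5→1.5]: (5.96+7.10)/2 × 1 = 6.53
  [1.5→3.5]: (7.10+3.76)/2 × 2 = 10.86
  Sum = 18.88 mg/L·h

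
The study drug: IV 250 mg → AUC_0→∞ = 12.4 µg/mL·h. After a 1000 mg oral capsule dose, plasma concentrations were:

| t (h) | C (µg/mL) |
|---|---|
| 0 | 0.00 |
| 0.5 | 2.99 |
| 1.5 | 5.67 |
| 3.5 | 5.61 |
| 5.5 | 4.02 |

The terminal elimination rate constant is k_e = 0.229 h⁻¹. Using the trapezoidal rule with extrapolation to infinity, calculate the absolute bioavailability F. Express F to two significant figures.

Trapezoidal AUC_0→5.5 (oral capsule):
  [0→0.5]: (0.00+2.99)/2 × 0.5 = 0.7475
  [0.5→1.5]: (2.99+5.67)/2 × 1 = 4.33
  [1.5→3.5]: (5.67+5.61)/2 × 2 = 11.28
  [3.5→5.5]: (5.61+4.02)/2 × 2 = 9.63
  Sum = 25.9875 µg/mL·h
Tail: C_last/k_e = 4.02/0.229 = 17.555
AUC_0→∞ (oral capsule) = 25.9875 + 17.555 = 43.5425 µg/mL·h
F = (AUC_ev/D_ev)/(AUC_iv/D_iv) = (43.5425/1000)/(12.4/250) = 0.0435425/0.0496 = 0.8779

F = 0.88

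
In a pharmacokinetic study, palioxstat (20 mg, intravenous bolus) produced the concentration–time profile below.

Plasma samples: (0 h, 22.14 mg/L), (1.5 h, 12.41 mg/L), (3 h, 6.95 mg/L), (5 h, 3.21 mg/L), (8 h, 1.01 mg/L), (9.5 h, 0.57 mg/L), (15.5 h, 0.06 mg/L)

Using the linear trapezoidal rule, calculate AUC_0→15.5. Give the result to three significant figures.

AUC = 60.0 mg/L·h

Trapezoidal AUC_0→15.5:
  [0→1.5]: (22.14+12.41)/2 × 1.5 = 25.9125
  [1.5→3]: (12.41+6.95)/2 × 1.5 = 14.52
  [3→5]: (6.95+3.21)/2 × 2 = 10.16
  [5→8]: (3.21+1.01)/2 × 3 = 6.33
  [8→9.5]: (1.01+0.57)/2 × 1.5 = 1.185
  [9.5→15.5]: (0.57+0.06)/2 × 6 = 1.89
  Sum = 59.9975 mg/L·h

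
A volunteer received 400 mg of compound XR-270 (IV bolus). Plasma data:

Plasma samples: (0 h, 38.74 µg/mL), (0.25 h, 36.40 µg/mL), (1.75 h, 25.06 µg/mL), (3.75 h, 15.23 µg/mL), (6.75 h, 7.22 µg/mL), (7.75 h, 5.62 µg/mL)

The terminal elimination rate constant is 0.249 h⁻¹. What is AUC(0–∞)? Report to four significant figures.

AUC = 158.4 µg/mL·h

Trapezoidal AUC_0→7.75:
  [0→0.25]: (38.74+36.40)/2 × 0.25 = 9.3925
  [0.25→1.75]: (36.40+25.06)/2 × 1.5 = 46.095
  [1.75→3.75]: (25.06+15.23)/2 × 2 = 40.29
  [3.75→6.75]: (15.23+7.22)/2 × 3 = 33.675
  [6.75→7.75]: (7.22+5.62)/2 × 1 = 6.42
  Sum = 135.8725 µg/mL·h
Extrapolated tail: C_last / k_e = 5.62 / 0.249 = 22.570
AUC_0→∞ = 135.8725 + 22.570 = 158.4425 µg/mL·h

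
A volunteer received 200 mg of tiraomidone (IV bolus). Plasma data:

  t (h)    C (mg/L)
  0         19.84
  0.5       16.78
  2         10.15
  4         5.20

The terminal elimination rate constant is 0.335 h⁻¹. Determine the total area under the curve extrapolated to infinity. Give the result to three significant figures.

Trapezoidal AUC_0→4:
  [0→0.5]: (19.84+16.78)/2 × 0.5 = 9.155
  [0.5→2]: (16.78+10.15)/2 × 1.5 = 20.1975
  [2→4]: (10.15+5.20)/2 × 2 = 15.35
  Sum = 44.7025 mg/L·h
Extrapolated tail: C_last / k_e = 5.20 / 0.335 = 15.522
AUC_0→∞ = 44.7025 + 15.522 = 60.2245 mg/L·h

AUC = 60.2 mg/L·h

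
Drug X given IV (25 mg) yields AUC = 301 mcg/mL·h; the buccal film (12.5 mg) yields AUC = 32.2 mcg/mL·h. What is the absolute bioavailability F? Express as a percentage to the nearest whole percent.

F = 21%

F = (AUC_ev / D_ev) / (AUC_iv / D_iv)
  = (32.2/12.5) / (301/25)
  = 2.576 / 12.04 = 0.2140
  = 21.40%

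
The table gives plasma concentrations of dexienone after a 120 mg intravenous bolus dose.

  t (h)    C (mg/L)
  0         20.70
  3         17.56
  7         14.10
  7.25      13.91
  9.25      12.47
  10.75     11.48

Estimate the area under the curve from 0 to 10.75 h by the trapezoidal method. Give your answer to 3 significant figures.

AUC = 169 mg/L·h

Trapezoidal AUC_0→10.75:
  [0→3]: (20.70+17.56)/2 × 3 = 57.39
  [3→7]: (17.56+14.10)/2 × 4 = 63.32
  [7→7.25]: (14.10+13.91)/2 × 0.25 = 3.50125
  [7.25→9.25]: (13.91+12.47)/2 × 2 = 26.38
  [9.25→10.75]: (12.47+11.48)/2 × 1.5 = 17.9625
  Sum = 168.55375 mg/L·h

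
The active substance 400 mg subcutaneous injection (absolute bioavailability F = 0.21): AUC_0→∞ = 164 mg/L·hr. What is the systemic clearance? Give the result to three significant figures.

CL = 0.512 L/hr

CL = F × Dose / AUC_0→∞
   = 0.21 × 400 / 164 = 0.512195 L/hr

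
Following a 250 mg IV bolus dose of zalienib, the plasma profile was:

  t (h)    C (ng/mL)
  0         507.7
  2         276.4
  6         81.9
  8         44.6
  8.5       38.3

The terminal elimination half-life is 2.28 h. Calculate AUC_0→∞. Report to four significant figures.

AUC = 1774 ng/mL·h

Trapezoidal AUC_0→8.5:
  [0→2]: (507.7+276.4)/2 × 2 = 784.1
  [2→6]: (276.4+81.9)/2 × 4 = 716.6
  [6→8]: (81.9+44.6)/2 × 2 = 126.5
  [8→8.5]: (44.6+38.3)/2 × 0.5 = 20.725
  Sum = 1647.925 ng/mL·h
k_e = ln2 / t½ = 0.693147 / 2.28 = 0.3040 h^-1
Extrapolated tail: C_last / k_e = 38.3 / 0.304 = 125.987
AUC_0→∞ = 1647.925 + 125.987 = 1773.912 ng/mL·h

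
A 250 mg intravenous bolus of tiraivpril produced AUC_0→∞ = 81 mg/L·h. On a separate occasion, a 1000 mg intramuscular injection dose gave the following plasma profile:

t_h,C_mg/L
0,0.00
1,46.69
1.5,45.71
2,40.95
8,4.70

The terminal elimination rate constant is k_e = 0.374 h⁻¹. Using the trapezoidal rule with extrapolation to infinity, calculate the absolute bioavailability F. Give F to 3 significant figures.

F = 0.672

Trapezoidal AUC_0→8 (intramuscular injection):
  [0→1]: (0.00+46.69)/2 × 1 = 23.345
  [1→1.5]: (46.69+45.71)/2 × 0.5 = 23.1
  [1.5→2]: (45.71+40.95)/2 × 0.5 = 21.665
  [2→8]: (40.95+4.70)/2 × 6 = 136.95
  Sum = 205.06 mg/L·h
Tail: C_last/k_e = 4.70/0.374 = 12.567
AUC_0→∞ (intramuscular injection) = 205.06 + 12.567 = 217.627 mg/L·h
F = (AUC_ev/D_ev)/(AUC_iv/D_iv) = (217.627/1000)/(81/250) = 0.217627/0.324 = 0.6717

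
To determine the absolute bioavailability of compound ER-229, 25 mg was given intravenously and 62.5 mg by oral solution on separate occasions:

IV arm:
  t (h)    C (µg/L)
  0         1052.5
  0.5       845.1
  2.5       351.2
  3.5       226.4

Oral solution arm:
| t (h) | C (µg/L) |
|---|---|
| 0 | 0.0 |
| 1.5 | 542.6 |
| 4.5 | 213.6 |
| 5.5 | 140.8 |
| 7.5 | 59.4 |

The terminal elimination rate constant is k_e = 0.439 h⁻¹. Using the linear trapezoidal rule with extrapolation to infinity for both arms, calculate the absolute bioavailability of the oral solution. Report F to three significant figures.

Trapezoidal AUC_0→3.5 (IV):
  [0→0.5]: (1052.5+845.1)/2 × 0.5 = 474.4
  [0.5→2.5]: (845.1+351.2)/2 × 2 = 1196.3
  [2.5→3.5]: (351.2+226.4)/2 × 1 = 288.8
  Sum = 1959.5 µg/L·h
IV tail: 226.4/0.439 = 515.718; AUC_iv,0→∞ = 1959.5 + 515.718 = 2475.218 µg/L·h
Trapezoidal AUC_0→7.5 (oral solution):
  [0→1.5]: (0.0+542.6)/2 × 1.5 = 406.95
  [1.5→4.5]: (542.6+213.6)/2 × 3 = 1134.3
  [4.5→5.5]: (213.6+140.8)/2 × 1 = 177.2
  [5.5→7.5]: (140.8+59.4)/2 × 2 = 200.2
  Sum = 1918.65 µg/L·h
oral solution tail: 59.4/0.439 = 135.308; AUC_ev,0→∞ = 1918.65 + 135.308 = 2053.958 µg/L·h
F = (AUC_ev/D_ev)/(AUC_iv/D_iv) = (2053.958/62.5)/(2475.218/25) = 32.863328/99.00872 = 0.3319

F = 0.332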